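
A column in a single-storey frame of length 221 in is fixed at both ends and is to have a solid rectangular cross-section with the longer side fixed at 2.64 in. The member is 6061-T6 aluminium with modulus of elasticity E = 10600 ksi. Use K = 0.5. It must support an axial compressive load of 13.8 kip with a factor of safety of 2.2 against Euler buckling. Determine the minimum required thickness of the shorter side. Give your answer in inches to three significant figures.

b ≈ 2.53 in

Required P_cr = n·P = 2.2 × 13.8 = 30.36 kip
L_e = K·L = 0.5 × 221 = 110.5 in
Required I = P_cr·L_e²/(π²E) = 3.036×10^4 × 110.5² / (π² × 1.06×10^7) = 3.543 in⁴
Rectangle, weak axis: I_min = h·b³/12 with h = 2.64 in fixed  ⇒  b = (12I/h)^(1/3) = 2.53 in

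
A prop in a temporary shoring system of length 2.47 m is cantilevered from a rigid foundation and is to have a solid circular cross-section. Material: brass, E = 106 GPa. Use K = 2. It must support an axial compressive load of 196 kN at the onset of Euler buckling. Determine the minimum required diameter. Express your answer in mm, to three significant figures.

L_e = K·L = 2 × 2.47 = 4.940 m
Required I = P_cr·L_e²/(π²E) = 1.960×10^5 × 4.940² / (π² × 1.06×10^11) = 4.572×10^-6 m⁴
I_req = 4.572×10^6 mm⁴
Solid circle: I = πd⁴/64  ⇒  d = (64I/π)^(1/4) = (64×4.572×10^6/π)^(1/4) = 98.2 mm

d ≈ 98.2 mm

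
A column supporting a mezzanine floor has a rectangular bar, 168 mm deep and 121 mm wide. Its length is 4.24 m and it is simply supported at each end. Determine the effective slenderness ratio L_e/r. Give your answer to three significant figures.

λ ≈ 121

For a rectangle r_min = b/√12 = 121/√12 = 34.93 mm
L_e = K·L = 1 × 4.24 m = 4.240 m = 4240.0 mm
λ = L_e / r_min = 4240.0 / 34.93 = 121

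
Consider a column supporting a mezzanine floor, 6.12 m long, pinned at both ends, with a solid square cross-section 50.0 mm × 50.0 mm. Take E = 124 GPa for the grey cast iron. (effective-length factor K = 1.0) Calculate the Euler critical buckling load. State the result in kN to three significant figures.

I = a⁴/12 = 50.0⁴/12 = 5.208×10^5 mm⁴
I = 5.208×10^5 mm⁴ = 5.208×10^-7 m⁴
Effective length L_e = K·L = 1 × 6.12 = 6.120 m
P_cr = π²EI / L_e² = π² × 124×10⁹ × 5.208×10^-7 / 6.120² = 1.702×10^4 N

P_cr ≈ 17.0 kN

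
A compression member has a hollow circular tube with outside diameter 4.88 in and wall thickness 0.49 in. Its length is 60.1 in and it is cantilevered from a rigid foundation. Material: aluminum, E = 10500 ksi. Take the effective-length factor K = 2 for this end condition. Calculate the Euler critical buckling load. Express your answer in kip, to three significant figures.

Inner diameter d_i = 4.88 − 2×0.49 = 3.900 in
I = π(d_o⁴ − d_i⁴)/64 = π(4.88⁴ − 3.900⁴)/64 = 16.48 in⁴
Effective length L_e = K·L = 2 × 60.1 = 120.2 in
P_cr = π²EI / L_e² = π² × 10500×10³ × 16.48 / 120.2² = 1.182×10^5 lb

P_cr ≈ 118 kip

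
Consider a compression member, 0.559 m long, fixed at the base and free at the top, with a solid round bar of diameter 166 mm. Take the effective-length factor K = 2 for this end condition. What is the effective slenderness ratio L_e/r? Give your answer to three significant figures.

λ ≈ 26.9

I = πd⁴/64 = π×166⁴/64 = 3.727×10^7 mm⁴
A = 2.164×10^4 mm²;  r_min = √(I/A) = √(3.727×10^7/2.164×10^4) = 41.50 mm
L_e = K·L = 2 × 0.559 m = 1.118 m = 1118.0 mm
λ = L_e / r_min = 1118.0 / 41.50 = 26.9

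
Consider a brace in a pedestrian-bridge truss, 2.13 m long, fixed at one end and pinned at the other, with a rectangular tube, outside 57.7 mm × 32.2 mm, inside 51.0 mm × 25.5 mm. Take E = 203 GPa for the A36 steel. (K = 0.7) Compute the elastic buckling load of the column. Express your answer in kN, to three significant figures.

Weak-axis I_min = (h_o·b_o³ − h_i·b_i³)/12 with b_o = 32.2, b_i = 25.50 mm (shorter outer/inner sides).
I_min = (57.7×32.2³ − 51.00×25.50³)/12 = 9.006×10^4 mm⁴
I = 9.006×10^4 mm⁴ = 9.006×10^-8 m⁴
Effective length L_e = K·L = 0.7 × 2.13 = 1.491 m
P_cr = π²EI / L_e² = π² × 203×10⁹ × 9.006×10^-8 / 1.491² = 8.117×10^4 N

P_cr ≈ 81.2 kN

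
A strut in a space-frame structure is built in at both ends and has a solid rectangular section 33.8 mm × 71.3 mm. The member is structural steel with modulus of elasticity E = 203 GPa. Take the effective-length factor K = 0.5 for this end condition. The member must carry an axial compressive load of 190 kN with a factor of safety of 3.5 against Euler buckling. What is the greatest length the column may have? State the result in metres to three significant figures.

Buckling occurs about the weak axis: I_min = h·b³/12 with b = 33.8 mm (the shorter side).
I_min = 71.3×33.8³/12 = 2.294×10^5 mm⁴
I = 2.294×10^-7 m⁴
Required critical load P_cr = n·P = 3.5 × 190 = 665.0 kN = 6.650×10^5 N
From P_cr = π²EI/(K·L)²:  L = (1/K)·√(π²EI/P_cr) = (1/0.5)·√(π²×2.03×10^11×2.294×10^-7/6.650×10^5)
L = 1.66 m

L_max ≈ 1.66 m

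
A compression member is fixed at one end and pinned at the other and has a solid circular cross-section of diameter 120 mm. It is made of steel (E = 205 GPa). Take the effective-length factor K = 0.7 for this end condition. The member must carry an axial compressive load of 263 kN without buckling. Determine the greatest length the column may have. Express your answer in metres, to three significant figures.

L_max ≈ 12.6 m

I = πd⁴/64 = π×120⁴/64 = 1.018×10^7 mm⁴
I = 1.018×10^-5 m⁴
At the buckling limit P_cr = P = 2.630×10^5 N
From P_cr = π²EI/(K·L)²:  L = (1/K)·√(π²EI/P_cr) = (1/0.7)·√(π²×2.05×10^11×1.018×10^-5/2.630×10^5)
L = 12.6 m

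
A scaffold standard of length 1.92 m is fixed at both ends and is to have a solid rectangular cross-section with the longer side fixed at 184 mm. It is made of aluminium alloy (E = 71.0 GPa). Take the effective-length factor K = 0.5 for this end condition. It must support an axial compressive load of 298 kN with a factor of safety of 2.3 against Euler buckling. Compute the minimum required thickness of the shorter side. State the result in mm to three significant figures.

Required P_cr = n·P = 2.3 × 298 = 685.4 kN
L_e = K·L = 0.5 × 1.92 = 0.9600 m
Required I = P_cr·L_e²/(π²E) = 6.854×10^5 × 0.9600² / (π² × 7.10×10^10) = 9.014×10^-7 m⁴
I_req = 9.014×10^5 mm⁴
Rectangle, weak axis: I_min = h·b³/12 with h = 184 mm fixed  ⇒  b = (12I/h)^(1/3) = 38.9 mm

b ≈ 38.9 mm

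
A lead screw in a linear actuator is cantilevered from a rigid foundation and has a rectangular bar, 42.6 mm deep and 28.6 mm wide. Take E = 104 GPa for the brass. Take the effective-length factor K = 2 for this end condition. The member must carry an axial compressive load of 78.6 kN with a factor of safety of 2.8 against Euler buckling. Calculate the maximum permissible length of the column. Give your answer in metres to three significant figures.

L_max ≈ 0.311 m

Buckling occurs about the weak axis: I_min = h·b³/12 with b = 28.6 mm (the shorter side).
I_min = 42.6×28.6³/12 = 8.305×10^4 mm⁴
I = 8.305×10^-8 m⁴
Required critical load P_cr = n·P = 2.8 × 78.6 = 220.1 kN = 2.201×10^5 N
From P_cr = π²EI/(K·L)²:  L = (1/K)·√(π²EI/P_cr) = (1/2)·√(π²×1.04×10^11×8.305×10^-8/2.201×10^5)
L = 0.311 m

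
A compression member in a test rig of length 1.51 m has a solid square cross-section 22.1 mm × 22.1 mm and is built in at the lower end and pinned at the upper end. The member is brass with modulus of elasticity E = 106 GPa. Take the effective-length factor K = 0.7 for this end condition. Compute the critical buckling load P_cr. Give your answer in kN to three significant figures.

I = a⁴/12 = 22.1⁴/12 = 1.988×10^4 mm⁴
I = 1.988×10^4 mm⁴ = 1.988×10^-8 m⁴
Effective length L_e = K·L = 0.7 × 1.51 = 1.057 m
P_cr = π²EI / L_e² = π² × 106×10⁹ × 1.988×10^-8 / 1.057² = 1.861×10^4 N

P_cr ≈ 18.6 kN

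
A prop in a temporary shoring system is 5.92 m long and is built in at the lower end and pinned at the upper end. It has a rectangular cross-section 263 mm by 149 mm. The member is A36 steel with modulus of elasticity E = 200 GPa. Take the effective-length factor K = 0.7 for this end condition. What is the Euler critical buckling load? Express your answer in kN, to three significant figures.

P_cr ≈ 8330 kN

Buckling occurs about the weak axis: I_min = h·b³/12 with b = 149 mm (the shorter side).
I_min = 263×149³/12 = 7.250×10^7 mm⁴
I = 7.250×10^7 mm⁴ = 7.250×10^-5 m⁴
Effective length L_e = K·L = 0.7 × 5.92 = 4.144 m
P_cr = π²EI / L_e² = π² × 200×10⁹ × 7.250×10^-5 / 4.144² = 8.333×10^6 N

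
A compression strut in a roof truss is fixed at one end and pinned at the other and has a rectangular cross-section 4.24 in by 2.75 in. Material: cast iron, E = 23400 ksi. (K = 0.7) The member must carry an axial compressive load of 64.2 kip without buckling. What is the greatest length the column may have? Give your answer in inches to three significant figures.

Buckling occurs about the weak axis: I_min = h·b³/12 with b = 2.75 in (the shorter side).
I_min = 4.24×2.75³/12 = 7.348 in⁴
At the buckling limit P_cr = P = 6.420×10^4 lb
From P_cr = π²EI/(K·L)²:  L = (1/K)·√(π²EI/P_cr) = (1/0.7)·√(π²×2.34×10^7×7.348/6.420×10^4)
L = 232 in

L_max ≈ 232 in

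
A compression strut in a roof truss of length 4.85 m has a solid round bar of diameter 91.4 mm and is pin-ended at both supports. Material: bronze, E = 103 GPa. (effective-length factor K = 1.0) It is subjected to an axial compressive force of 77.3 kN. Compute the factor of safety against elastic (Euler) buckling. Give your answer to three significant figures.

I = πd⁴/64 = π×91.4⁴/64 = 3.426×10^6 mm⁴
I = 3.426×10^6 mm⁴ = 3.426×10^-6 m⁴
Effective length L_e = K·L = 1 × 4.85 = 4.850 m
P_cr = π²EI / L_e² = π² × 103×10⁹ × 3.426×10^-6 / 4.850² = 1.480×10^5 N
Factor of safety n = P_cr / P = 148.05 / 77.3 = 1.92

n ≈ 1.92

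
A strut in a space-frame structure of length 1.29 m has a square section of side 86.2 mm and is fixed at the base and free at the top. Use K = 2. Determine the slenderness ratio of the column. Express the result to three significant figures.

λ ≈ 104

I = a⁴/12 = 86.2⁴/12 = 4.601×10^6 mm⁴
A = 7.430×10^3 mm²;  r_min = √(I/A) = √(4.601×10^6/7.430×10^3) = 24.88 mm
L_e = K·L = 2 × 1.29 m = 2.580 m = 2580.0 mm
λ = L_e / r_min = 2580.0 / 24.88 = 104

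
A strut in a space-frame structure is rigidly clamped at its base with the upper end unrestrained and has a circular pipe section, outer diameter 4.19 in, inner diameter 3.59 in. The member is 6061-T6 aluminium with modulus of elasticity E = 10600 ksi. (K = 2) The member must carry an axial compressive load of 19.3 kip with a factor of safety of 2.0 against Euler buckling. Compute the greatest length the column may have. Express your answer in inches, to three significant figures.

L_max ≈ 68.8 in

d_o = 4.19 in, d_i = 3.59 in
I = π(d_o⁴ − d_i⁴)/64 = π(4.19⁴ − 3.590⁴)/64 = 6.976 in⁴
Required critical load P_cr = n·P = 2.0 × 19.3 = 38.60 kip = 3.860×10^4 lb
From P_cr = π²EI/(K·L)²:  L = (1/K)·√(π²EI/P_cr) = (1/2)·√(π²×1.06×10^7×6.976/3.860×10^4)
L = 68.8 in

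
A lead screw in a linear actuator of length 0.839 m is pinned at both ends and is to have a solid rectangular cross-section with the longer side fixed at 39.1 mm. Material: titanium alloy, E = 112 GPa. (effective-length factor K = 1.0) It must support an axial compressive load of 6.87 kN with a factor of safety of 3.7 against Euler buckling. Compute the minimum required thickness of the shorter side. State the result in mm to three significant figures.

Required P_cr = n·P = 3.7 × 6.87 = 25.42 kN
L_e = K·L = 1 × 0.839 = 0.8390 m
Required I = P_cr·L_e²/(π²E) = 2.542×10^4 × 0.8390² / (π² × 1.12×10^11) = 1.619×10^-8 m⁴
I_req = 1.619×10^4 mm⁴
Rectangle, weak axis: I_min = h·b³/12 with h = 39.1 mm fixed  ⇒  b = (12I/h)^(1/3) = 17.1 mm

b ≈ 17.1 mm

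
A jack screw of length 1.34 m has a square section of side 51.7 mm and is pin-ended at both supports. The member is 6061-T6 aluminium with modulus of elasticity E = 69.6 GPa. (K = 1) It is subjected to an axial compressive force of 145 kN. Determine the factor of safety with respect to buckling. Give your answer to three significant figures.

n ≈ 1.57

I = a⁴/12 = 51.7⁴/12 = 5.954×10^5 mm⁴
I = 5.954×10^5 mm⁴ = 5.954×10^-7 m⁴
Effective length L_e = K·L = 1 × 1.34 = 1.340 m
P_cr = π²EI / L_e² = π² × 69.6×10⁹ × 5.954×10^-7 / 1.340² = 2.278×10^5 N
Factor of safety n = P_cr / P = 227.76 / 145 = 1.57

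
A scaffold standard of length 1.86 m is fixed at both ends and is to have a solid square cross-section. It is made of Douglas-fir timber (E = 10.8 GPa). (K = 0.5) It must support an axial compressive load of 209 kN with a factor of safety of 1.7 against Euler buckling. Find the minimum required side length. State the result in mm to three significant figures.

a ≈ 76.7 mm

Required P_cr = n·P = 1.7 × 209 = 355.3 kN
L_e = K·L = 0.5 × 1.86 = 0.9300 m
Required I = P_cr·L_e²/(π²E) = 3.553×10^5 × 0.9300² / (π² × 1.08×10^10) = 2.883×10^-6 m⁴
I_req = 2.883×10^6 mm⁴
Solid square: I = a⁴/12  ⇒  a = (12I)^(1/4) = (12×2.883×10^6)^(1/4) = 76.7 mm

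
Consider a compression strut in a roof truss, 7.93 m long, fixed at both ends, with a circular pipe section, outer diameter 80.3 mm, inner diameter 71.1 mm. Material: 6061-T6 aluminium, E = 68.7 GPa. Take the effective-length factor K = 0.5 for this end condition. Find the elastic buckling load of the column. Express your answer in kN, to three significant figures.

d_o = 80.3 mm, d_i = 71.1 mm
I = π(d_o⁴ − d_i⁴)/64 = π(80.3⁴ − 71.10⁴)/64 = 7.865×10^5 mm⁴
I = 7.865×10^5 mm⁴ = 7.865×10^-7 m⁴
Effective length L_e = K·L = 0.5 × 7.93 = 3.965 m
P_cr = π²EI / L_e² = π² × 68.7×10⁹ × 7.865×10^-7 / 3.965² = 3.392×10^4 N

P_cr ≈ 33.9 kN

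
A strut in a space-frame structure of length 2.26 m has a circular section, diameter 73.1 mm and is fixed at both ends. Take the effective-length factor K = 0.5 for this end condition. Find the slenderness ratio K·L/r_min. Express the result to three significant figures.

λ ≈ 61.8

For a solid circle r = d/4 = 73.1/4 = 18.27 mm
L_e = K·L = 0.5 × 2.26 m = 1.130 m = 1130.0 mm
λ = L_e / r_min = 1130.0 / 18.27 = 61.8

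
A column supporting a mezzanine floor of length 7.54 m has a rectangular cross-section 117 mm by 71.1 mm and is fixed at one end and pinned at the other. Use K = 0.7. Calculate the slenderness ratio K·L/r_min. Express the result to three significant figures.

λ ≈ 257

Buckling occurs about the weak axis: I_min = h·b³/12 with b = 71.1 mm (the shorter side).
I_min = 117×71.1³/12 = 3.504×10^6 mm⁴
A = 8.319×10^3 mm²;  r_min = √(I/A) = √(3.504×10^6/8.319×10^3) = 20.52 mm
L_e = K·L = 0.7 × 7.54 m = 5.278 m = 5278.0 mm
λ = L_e / r_min = 5278.0 / 20.52 = 257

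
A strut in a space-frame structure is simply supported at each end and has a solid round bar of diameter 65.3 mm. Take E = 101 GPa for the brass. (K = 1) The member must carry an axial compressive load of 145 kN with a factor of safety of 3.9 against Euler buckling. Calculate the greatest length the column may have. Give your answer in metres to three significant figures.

I = πd⁴/64 = π×65.3⁴/64 = 8.925×10^5 mm⁴
I = 8.925×10^-7 m⁴
Required critical load P_cr = n·P = 3.9 × 145 = 565.5 kN = 5.655×10^5 N
From P_cr = π²EI/(K·L)²:  L = (1/K)·√(π²EI/P_cr) = (1/1)·√(π²×1.01×10^11×8.925×10^-7/5.655×10^5)
L = 1.25 m

L_max ≈ 1.25 m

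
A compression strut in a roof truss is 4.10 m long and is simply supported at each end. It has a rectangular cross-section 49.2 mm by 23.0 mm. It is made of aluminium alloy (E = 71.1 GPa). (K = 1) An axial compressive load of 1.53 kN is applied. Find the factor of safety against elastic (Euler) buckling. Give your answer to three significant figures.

n ≈ 1.36

Buckling occurs about the weak axis: I_min = h·b³/12 with b = 23.0 mm (the shorter side).
I_min = 49.2×23.0³/12 = 4.988×10^4 mm⁴
I = 4.988×10^4 mm⁴ = 4.988×10^-8 m⁴
Effective length L_e = K·L = 1 × 4.10 = 4.100 m
P_cr = π²EI / L_e² = π² × 71.1×10⁹ × 4.988×10^-8 / 4.100² = 2.082×10^3 N
Factor of safety n = P_cr / P = 2.0824 / 1.53 = 1.36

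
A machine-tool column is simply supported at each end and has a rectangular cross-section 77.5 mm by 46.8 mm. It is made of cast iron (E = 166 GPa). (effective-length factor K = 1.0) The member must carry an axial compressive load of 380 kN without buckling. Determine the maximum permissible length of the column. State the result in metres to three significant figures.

Buckling occurs about the weak axis: I_min = h·b³/12 with b = 46.8 mm (the shorter side).
I_min = 77.5×46.8³/12 = 6.620×10^5 mm⁴
I = 6.620×10^-7 m⁴
At the buckling limit P_cr = P = 3.800×10^5 N
From P_cr = π²EI/(K·L)²:  L = (1/K)·√(π²EI/P_cr) = (1/1)·√(π²×1.66×10^11×6.620×10^-7/3.800×10^5)
L = 1.69 m

L_max ≈ 1.69 m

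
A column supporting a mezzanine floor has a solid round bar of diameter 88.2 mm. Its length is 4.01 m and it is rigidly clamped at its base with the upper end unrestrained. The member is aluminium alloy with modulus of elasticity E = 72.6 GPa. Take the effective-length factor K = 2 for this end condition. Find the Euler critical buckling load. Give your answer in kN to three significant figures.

P_cr ≈ 33.1 kN

I = πd⁴/64 = π×88.2⁴/64 = 2.971×10^6 mm⁴
I = 2.971×10^6 mm⁴ = 2.971×10^-6 m⁴
Effective length L_e = K·L = 2 × 4.01 = 8.020 m
P_cr = π²EI / L_e² = π² × 72.6×10⁹ × 2.971×10^-6 / 8.020² = 3.309×10^4 N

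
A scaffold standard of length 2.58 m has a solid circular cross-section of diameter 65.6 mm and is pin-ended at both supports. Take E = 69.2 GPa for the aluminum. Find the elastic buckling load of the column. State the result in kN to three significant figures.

P_cr ≈ 93.3 kN

I = πd⁴/64 = π×65.6⁴/64 = 9.090×10^5 mm⁴
I = 9.090×10^5 mm⁴ = 9.090×10^-7 m⁴
Effective length L_e = K·L = 1 × 2.58 = 2.580 m
P_cr = π²EI / L_e² = π² × 69.2×10⁹ × 9.090×10^-7 / 2.580² = 9.327×10^4 N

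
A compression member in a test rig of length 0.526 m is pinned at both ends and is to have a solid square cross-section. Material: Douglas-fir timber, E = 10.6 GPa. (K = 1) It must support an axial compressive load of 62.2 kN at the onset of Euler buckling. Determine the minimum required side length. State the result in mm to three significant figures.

a ≈ 37.5 mm

L_e = K·L = 1 × 0.526 = 0.5260 m
Required I = P_cr·L_e²/(π²E) = 6.220×10^4 × 0.5260² / (π² × 1.06×10^10) = 1.645×10^-7 m⁴
I_req = 1.645×10^5 mm⁴
Solid square: I = a⁴/12  ⇒  a = (12I)^(1/4) = (12×1.645×10^5)^(1/4) = 37.5 mm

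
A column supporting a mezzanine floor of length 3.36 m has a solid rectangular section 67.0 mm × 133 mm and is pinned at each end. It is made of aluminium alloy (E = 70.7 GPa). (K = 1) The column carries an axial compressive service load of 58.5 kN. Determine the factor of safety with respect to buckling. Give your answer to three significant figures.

n ≈ 3.52

Buckling occurs about the weak axis: I_min = h·b³/12 with b = 67.0 mm (the shorter side).
I_min = 133×67.0³/12 = 3.333×10^6 mm⁴
I = 3.333×10^6 mm⁴ = 3.333×10^-6 m⁴
Effective length L_e = K·L = 1 × 3.36 = 3.360 m
P_cr = π²EI / L_e² = π² × 70.7×10⁹ × 3.333×10^-6 / 3.360² = 2.060×10^5 N
Factor of safety n = P_cr / P = 206.03 / 58.5 = 3.52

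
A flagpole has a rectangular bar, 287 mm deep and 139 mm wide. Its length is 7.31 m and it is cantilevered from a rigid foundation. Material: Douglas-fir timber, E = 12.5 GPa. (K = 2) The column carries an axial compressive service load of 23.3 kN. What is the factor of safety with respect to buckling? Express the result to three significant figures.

Buckling occurs about the weak axis: I_min = h·b³/12 with b = 139 mm (the shorter side).
I_min = 287×139³/12 = 6.423×10^7 mm⁴
I = 6.423×10^7 mm⁴ = 6.423×10^-5 m⁴
Effective length L_e = K·L = 2 × 7.31 = 14.62 m
P_cr = π²EI / L_e² = π² × 12.5×10⁹ × 6.423×10^-5 / 14.62² = 3.707×10^4 N
Factor of safety n = P_cr / P = 37.073 / 23.3 = 1.59

n ≈ 1.59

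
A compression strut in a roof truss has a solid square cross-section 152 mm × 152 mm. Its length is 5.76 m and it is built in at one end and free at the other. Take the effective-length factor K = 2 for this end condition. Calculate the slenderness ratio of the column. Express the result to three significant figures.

I = a⁴/12 = 152⁴/12 = 4.448×10^7 mm⁴
A = 2.310×10^4 mm²;  r_min = √(I/A) = √(4.448×10^7/2.310×10^4) = 43.88 mm
L_e = K·L = 2 × 5.76 m = 11.52 m = 11520 mm
λ = L_e / r_min = 11520 / 43.88 = 263

λ ≈ 263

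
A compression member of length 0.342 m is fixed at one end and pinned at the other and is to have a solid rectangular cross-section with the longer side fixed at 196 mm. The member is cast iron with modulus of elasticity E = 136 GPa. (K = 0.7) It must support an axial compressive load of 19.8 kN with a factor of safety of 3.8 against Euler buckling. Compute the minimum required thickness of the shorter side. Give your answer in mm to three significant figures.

Required P_cr = n·P = 3.8 × 19.8 = 75.24 kN
L_e = K·L = 0.7 × 0.342 = 0.2394 m
Required I = P_cr·L_e²/(π²E) = 7.524×10^4 × 0.2394² / (π² × 1.36×10^11) = 3.213×10^-9 m⁴
I_req = 3.213×10^3 mm⁴
Rectangle, weak axis: I_min = h·b³/12 with h = 196 mm fixed  ⇒  b = (12I/h)^(1/3) = 5.82 mm

b ≈ 5.82 mm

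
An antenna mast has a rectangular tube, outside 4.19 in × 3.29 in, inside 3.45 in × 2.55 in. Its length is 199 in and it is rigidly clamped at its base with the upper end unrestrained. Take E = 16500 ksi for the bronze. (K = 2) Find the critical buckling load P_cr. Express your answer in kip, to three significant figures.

P_cr ≈ 7.88 kip

Weak-axis I_min = (h_o·b_o³ − h_i·b_i³)/12 with b_o = 3.29, b_i = 2.550 in (shorter outer/inner sides).
I_min = (4.19×3.29³ − 3.450×2.550³)/12 = 7.667 in⁴
Effective length L_e = K·L = 2 × 199 = 398.0 in
P_cr = π²EI / L_e² = π² × 16500×10³ × 7.667 / 398.0² = 7.882×10^3 lb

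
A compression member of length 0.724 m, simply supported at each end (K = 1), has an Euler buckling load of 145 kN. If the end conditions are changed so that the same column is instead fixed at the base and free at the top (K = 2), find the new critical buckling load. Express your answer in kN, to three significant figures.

P_cr ≈ 36.2 kN

P_cr ∝ 1/K², so P_cr,new = P_cr,old × (K_old/K_new)² = 145 × (1/2)²
= 145 × 0.2500 = 36.2 kN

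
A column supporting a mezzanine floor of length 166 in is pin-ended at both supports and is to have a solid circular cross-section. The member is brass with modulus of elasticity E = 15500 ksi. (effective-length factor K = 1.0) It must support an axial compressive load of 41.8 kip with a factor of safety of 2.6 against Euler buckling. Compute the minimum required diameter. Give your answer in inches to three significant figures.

d ≈ 4.47 in

Required P_cr = n·P = 2.6 × 41.8 = 108.7 kip
L_e = K·L = 1 × 166 = 166.0 in
Required I = P_cr·L_e²/(π²E) = 1.087×10^5 × 166.0² / (π² × 1.55×10^7) = 19.58 in⁴
Solid circle: I = πd⁴/64  ⇒  d = (64I/π)^(1/4) = (64×19.58/π)^(1/4) = 4.47 in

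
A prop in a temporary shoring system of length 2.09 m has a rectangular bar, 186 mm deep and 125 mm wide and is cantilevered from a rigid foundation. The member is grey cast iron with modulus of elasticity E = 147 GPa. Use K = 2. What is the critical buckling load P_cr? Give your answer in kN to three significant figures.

Buckling occurs about the weak axis: I_min = h·b³/12 with b = 125 mm (the shorter side).
I_min = 186×125³/12 = 3.027×10^7 mm⁴
I = 3.027×10^7 mm⁴ = 3.027×10^-5 m⁴
Effective length L_e = K·L = 2 × 2.09 = 4.180 m
P_cr = π²EI / L_e² = π² × 147×10⁹ × 3.027×10^-5 / 4.180² = 2.514×10^6 N

P_cr ≈ 2510 kN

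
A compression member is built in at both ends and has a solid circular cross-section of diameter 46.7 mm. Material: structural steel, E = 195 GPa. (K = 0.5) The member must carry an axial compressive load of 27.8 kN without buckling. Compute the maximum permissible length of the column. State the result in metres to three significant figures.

L_max ≈ 8.04 m

I = πd⁴/64 = π×46.7⁴/64 = 2.335×10^5 mm⁴
I = 2.335×10^-7 m⁴
At the buckling limit P_cr = P = 2.780×10^4 N
From P_cr = π²EI/(K·L)²:  L = (1/K)·√(π²EI/P_cr) = (1/0.5)·√(π²×1.95×10^11×2.335×10^-7/2.780×10^4)
L = 8.04 m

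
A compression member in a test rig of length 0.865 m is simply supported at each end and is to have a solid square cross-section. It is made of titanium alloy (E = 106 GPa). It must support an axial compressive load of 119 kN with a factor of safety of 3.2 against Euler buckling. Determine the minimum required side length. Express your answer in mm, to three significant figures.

Required P_cr = n·P = 3.2 × 119 = 380.8 kN
L_e = K·L = 1 × 0.865 = 0.8650 m
Required I = P_cr·L_e²/(π²E) = 3.808×10^5 × 0.8650² / (π² × 1.06×10^11) = 2.723×10^-7 m⁴
I_req = 2.723×10^5 mm⁴
Solid square: I = a⁴/12  ⇒  a = (12I)^(1/4) = (12×2.723×10^5)^(1/4) = 42.5 mm

a ≈ 42.5 mm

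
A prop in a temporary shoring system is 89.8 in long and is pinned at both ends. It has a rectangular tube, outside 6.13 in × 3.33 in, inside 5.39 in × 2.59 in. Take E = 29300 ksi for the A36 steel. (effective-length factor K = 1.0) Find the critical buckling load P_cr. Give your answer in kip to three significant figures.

P_cr ≈ 397 kip

Weak-axis I_min = (h_o·b_o³ − h_i·b_i³)/12 with b_o = 3.33, b_i = 2.590 in (shorter outer/inner sides).
I_min = (6.13×3.33³ − 5.390×2.590³)/12 = 11.06 in⁴
Effective length L_e = K·L = 1 × 89.8 = 89.80 in
P_cr = π²EI / L_e² = π² × 29300×10³ × 11.06 / 89.80² = 3.966×10^5 lb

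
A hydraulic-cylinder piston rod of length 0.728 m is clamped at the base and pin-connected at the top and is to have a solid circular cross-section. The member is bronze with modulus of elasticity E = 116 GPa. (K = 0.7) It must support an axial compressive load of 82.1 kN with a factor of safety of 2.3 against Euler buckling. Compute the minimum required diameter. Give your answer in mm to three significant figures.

d ≈ 30.6 mm

Required P_cr = n·P = 2.3 × 82.1 = 188.8 kN
L_e = K·L = 0.7 × 0.728 = 0.5096 m
Required I = P_cr·L_e²/(π²E) = 1.888×10^5 × 0.5096² / (π² × 1.16×10^11) = 4.283×10^-8 m⁴
I_req = 4.283×10^4 mm⁴
Solid circle: I = πd⁴/64  ⇒  d = (64I/π)^(1/4) = (64×4.283×10^4/π)^(1/4) = 30.6 mm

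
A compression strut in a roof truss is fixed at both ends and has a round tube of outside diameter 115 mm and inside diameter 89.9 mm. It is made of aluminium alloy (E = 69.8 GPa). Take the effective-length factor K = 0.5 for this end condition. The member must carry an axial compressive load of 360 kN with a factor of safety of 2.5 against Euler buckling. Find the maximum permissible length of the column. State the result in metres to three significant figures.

d_o = 115 mm, d_i = 89.9 mm
I = π(d_o⁴ − d_i⁴)/64 = π(115⁴ − 89.90⁴)/64 = 5.379×10^6 mm⁴
I = 5.379×10^-6 m⁴
Required critical load P_cr = n·P = 2.5 × 360 = 900.0 kN = 9.000×10^5 N
From P_cr = π²EI/(K·L)²:  L = (1/K)·√(π²EI/P_cr) = (1/0.5)·√(π²×6.98×10^10×5.379×10^-6/9.000×10^5)
L = 4.06 m

L_max ≈ 4.06 m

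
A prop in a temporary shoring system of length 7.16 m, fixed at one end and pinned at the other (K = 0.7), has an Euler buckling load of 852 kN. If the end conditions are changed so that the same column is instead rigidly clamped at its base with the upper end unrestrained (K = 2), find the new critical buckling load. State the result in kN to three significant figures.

P_cr ∝ 1/K², so P_cr,new = P_cr,old × (K_old/K_new)² = 852 × (0.7/2)²
= 852 × 0.1225 = 104 kN

P_cr ≈ 104 kN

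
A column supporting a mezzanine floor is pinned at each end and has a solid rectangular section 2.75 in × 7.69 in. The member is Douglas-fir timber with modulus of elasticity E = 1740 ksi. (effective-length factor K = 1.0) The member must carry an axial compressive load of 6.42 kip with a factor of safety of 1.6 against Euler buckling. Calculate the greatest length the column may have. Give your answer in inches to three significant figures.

Buckling occurs about the weak axis: I_min = h·b³/12 with b = 2.75 in (the shorter side).
I_min = 7.69×2.75³/12 = 13.33 in⁴
Required critical load P_cr = n·P = 1.6 × 6.42 = 10.27 kip = 1.027×10^4 lb
From P_cr = π²EI/(K·L)²:  L = (1/K)·√(π²EI/P_cr) = (1/1)·√(π²×1.74×10^6×13.33/1.027×10^4)
L = 149 in

L_max ≈ 149 in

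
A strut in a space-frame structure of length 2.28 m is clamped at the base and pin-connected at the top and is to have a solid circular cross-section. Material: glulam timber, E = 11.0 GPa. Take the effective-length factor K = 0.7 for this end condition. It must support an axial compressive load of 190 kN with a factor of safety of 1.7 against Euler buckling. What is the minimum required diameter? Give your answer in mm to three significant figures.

d ≈ 111 mm

Required P_cr = n·P = 1.7 × 190 = 323.0 kN
L_e = K·L = 0.7 × 2.28 = 1.596 m
Required I = P_cr·L_e²/(π²E) = 3.230×10^5 × 1.596² / (π² × 1.10×10^10) = 7.578×10^-6 m⁴
I_req = 7.578×10^6 mm⁴
Solid circle: I = πd⁴/64  ⇒  d = (64I/π)^(1/4) = (64×7.578×10^6/π)^(1/4) = 111 mm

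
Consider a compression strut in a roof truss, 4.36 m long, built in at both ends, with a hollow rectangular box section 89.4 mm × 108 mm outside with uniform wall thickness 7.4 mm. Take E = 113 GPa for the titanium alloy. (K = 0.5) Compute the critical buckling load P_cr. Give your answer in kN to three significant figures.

P_cr ≈ 752 kN

Inner dimensions: h_i = 108 − 2×7.4 = 93.20 mm, b_i = 89.4 − 2×7.4 = 74.60 mm
Weak-axis I_min = (h_o·b_o³ − h_i·b_i³)/12 with b_o = 89.4, b_i = 74.60 mm (shorter outer/inner sides).
I_min = (108×89.4³ − 93.20×74.60³)/12 = 3.206×10^6 mm⁴
I = 3.206×10^6 mm⁴ = 3.206×10^-6 m⁴
Effective length L_e = K·L = 0.5 × 4.36 = 2.180 m
P_cr = π²EI / L_e² = π² × 113×10⁹ × 3.206×10^-6 / 2.180² = 7.524×10^5 N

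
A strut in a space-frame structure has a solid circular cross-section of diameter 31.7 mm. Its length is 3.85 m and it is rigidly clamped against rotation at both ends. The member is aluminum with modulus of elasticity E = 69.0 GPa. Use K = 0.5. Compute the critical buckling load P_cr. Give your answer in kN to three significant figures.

I = πd⁴/64 = π×31.7⁴/64 = 4.957×10^4 mm⁴
I = 4.957×10^4 mm⁴ = 4.957×10^-8 m⁴
Effective length L_e = K·L = 0.5 × 3.85 = 1.925 m
P_cr = π²EI / L_e² = π² × 69.0×10⁹ × 4.957×10^-8 / 1.925² = 9.109×10^3 N

P_cr ≈ 9.11 kN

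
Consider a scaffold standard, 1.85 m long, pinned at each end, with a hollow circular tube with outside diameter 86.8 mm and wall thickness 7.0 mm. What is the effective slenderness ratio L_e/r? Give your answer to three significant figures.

Inner diameter d_i = 86.8 − 2×7.0 = 72.80 mm
I = π(d_o⁴ − d_i⁴)/64 = π(86.8⁴ − 72.80⁴)/64 = 1.408×10^6 mm⁴
A = 1.755×10^3 mm²;  r_min = √(I/A) = √(1.408×10^6/1.755×10^3) = 28.32 mm
L_e = K·L = 1 × 1.85 m = 1.850 m = 1850.0 mm
λ = L_e / r_min = 1850.0 / 28.32 = 65.3

λ ≈ 65.3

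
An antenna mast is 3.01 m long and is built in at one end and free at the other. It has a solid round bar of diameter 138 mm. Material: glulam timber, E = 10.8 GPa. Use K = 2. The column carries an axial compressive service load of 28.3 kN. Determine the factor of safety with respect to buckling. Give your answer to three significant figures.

n ≈ 1.85

I = πd⁴/64 = π×138⁴/64 = 1.780×10^7 mm⁴
I = 1.780×10^7 mm⁴ = 1.780×10^-5 m⁴
Effective length L_e = K·L = 2 × 3.01 = 6.020 m
P_cr = π²EI / L_e² = π² × 10.8×10⁹ × 1.780×10^-5 / 6.020² = 5.236×10^4 N
Factor of safety n = P_cr / P = 52.362 / 28.3 = 1.85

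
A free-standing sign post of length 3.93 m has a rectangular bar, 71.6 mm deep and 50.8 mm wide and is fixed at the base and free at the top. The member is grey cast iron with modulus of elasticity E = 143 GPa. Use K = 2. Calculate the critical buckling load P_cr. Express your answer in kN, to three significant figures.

Buckling occurs about the weak axis: I_min = h·b³/12 with b = 50.8 mm (the shorter side).
I_min = 71.6×50.8³/12 = 7.822×10^5 mm⁴
I = 7.822×10^5 mm⁴ = 7.822×10^-7 m⁴
Effective length L_e = K·L = 2 × 3.93 = 7.860 m
P_cr = π²EI / L_e² = π² × 143×10⁹ × 7.822×10^-7 / 7.860² = 1.787×10^4 N

P_cr ≈ 17.9 kN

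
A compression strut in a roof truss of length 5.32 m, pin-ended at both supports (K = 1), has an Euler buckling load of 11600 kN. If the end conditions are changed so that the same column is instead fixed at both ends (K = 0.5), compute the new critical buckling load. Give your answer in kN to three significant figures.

P_cr ∝ 1/K², so P_cr,new = P_cr,old × (K_old/K_new)² = 11600 × (1/0.5)²
= 11600 × 4.000 = 46400 kN

P_cr ≈ 46400 kN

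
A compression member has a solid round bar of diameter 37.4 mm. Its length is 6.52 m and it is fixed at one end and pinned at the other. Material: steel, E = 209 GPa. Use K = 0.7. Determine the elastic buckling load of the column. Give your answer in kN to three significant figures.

P_cr ≈ 9.51 kN

I = πd⁴/64 = π×37.4⁴/64 = 9.604×10^4 mm⁴
I = 9.604×10^4 mm⁴ = 9.604×10^-8 m⁴
Effective length L_e = K·L = 0.7 × 6.52 = 4.564 m
P_cr = π²EI / L_e² = π² × 209×10⁹ × 9.604×10^-8 / 4.564² = 9.511×10^3 N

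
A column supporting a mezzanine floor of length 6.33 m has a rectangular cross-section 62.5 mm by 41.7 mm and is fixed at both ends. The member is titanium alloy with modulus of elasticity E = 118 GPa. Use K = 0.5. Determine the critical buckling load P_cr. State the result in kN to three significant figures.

P_cr ≈ 43.9 kN

Buckling occurs about the weak axis: I_min = h·b³/12 with b = 41.7 mm (the shorter side).
I_min = 62.5×41.7³/12 = 3.777×10^5 mm⁴
I = 3.777×10^5 mm⁴ = 3.777×10^-7 m⁴
Effective length L_e = K·L = 0.5 × 6.33 = 3.165 m
P_cr = π²EI / L_e² = π² × 118×10⁹ × 3.777×10^-7 / 3.165² = 4.391×10^4 N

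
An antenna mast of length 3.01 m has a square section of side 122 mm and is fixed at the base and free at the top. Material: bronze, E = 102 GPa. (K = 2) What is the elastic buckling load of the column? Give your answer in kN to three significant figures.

I = a⁴/12 = 122⁴/12 = 1.846×10^7 mm⁴
I = 1.846×10^7 mm⁴ = 1.846×10^-5 m⁴
Effective length L_e = K·L = 2 × 3.01 = 6.020 m
P_cr = π²EI / L_e² = π² × 102×10⁹ × 1.846×10^-5 / 6.020² = 5.128×10^5 N

P_cr ≈ 513 kN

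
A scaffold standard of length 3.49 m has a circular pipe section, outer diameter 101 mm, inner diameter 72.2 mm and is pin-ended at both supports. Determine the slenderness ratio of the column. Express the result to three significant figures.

λ ≈ 112

d_o = 101 mm, d_i = 72.2 mm
I = π(d_o⁴ − d_i⁴)/64 = π(101⁴ − 72.20⁴)/64 = 3.774×10^6 mm⁴
A = 3.918×10^3 mm²;  r_min = √(I/A) = √(3.774×10^6/3.918×10^3) = 31.04 mm
L_e = K·L = 1 × 3.49 m = 3.490 m = 3490.0 mm
λ = L_e / r_min = 3490.0 / 31.04 = 112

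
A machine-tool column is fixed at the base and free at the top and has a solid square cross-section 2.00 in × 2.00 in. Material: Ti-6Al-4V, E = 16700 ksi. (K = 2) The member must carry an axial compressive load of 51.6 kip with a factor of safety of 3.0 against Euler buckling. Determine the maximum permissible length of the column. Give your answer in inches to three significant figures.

I = a⁴/12 = 2.00⁴/12 = 1.333 in⁴
Required critical load P_cr = n·P = 3.0 × 51.6 = 154.8 kip = 1.548×10^5 lb
From P_cr = π²EI/(K·L)²:  L = (1/K)·√(π²EI/P_cr) = (1/2)·√(π²×1.67×10^7×1.333/1.548×10^5)
L = 18.8 in

L_max ≈ 18.8 in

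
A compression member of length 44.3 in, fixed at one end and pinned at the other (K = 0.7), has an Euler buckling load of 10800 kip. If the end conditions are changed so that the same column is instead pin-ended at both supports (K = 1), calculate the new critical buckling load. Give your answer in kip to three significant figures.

P_cr ∝ 1/K², so P_cr,new = P_cr,old × (K_old/K_new)² = 10800 × (0.7/1)²
= 10800 × 0.4900 = 5290 kip

P_cr ≈ 5290 kip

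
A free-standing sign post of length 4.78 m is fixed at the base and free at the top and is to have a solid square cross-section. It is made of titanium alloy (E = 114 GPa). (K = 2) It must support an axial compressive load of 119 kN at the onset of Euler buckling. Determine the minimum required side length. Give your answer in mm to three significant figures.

a ≈ 104 mm

L_e = K·L = 2 × 4.78 = 9.560 m
Required I = P_cr·L_e²/(π²E) = 1.190×10^5 × 9.560² / (π² × 1.14×10^11) = 9.666×10^-6 m⁴
I_req = 9.666×10^6 mm⁴
Solid square: I = a⁴/12  ⇒  a = (12I)^(1/4) = (12×9.666×10^6)^(1/4) = 104 mm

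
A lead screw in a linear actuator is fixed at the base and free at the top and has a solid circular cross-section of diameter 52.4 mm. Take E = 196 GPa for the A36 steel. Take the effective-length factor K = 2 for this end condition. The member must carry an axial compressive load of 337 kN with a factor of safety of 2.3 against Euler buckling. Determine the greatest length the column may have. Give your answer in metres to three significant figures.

I = πd⁴/64 = π×52.4⁴/64 = 3.701×10^5 mm⁴
I = 3.701×10^-7 m⁴
Required critical load P_cr = n·P = 2.3 × 337 = 775.1 kN = 7.751×10^5 N
From P_cr = π²EI/(K·L)²:  L = (1/K)·√(π²EI/P_cr) = (1/2)·√(π²×1.96×10^11×3.701×10^-7/7.751×10^5)
L = 0.481 m

L_max ≈ 0.481 m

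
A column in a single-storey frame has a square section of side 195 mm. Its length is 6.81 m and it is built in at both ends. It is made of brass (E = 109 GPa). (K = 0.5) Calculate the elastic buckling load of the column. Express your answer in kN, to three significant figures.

I = a⁴/12 = 195⁴/12 = 1.205×10^8 mm⁴
I = 1.205×10^8 mm⁴ = 1.205×10^-4 m⁴
Effective length L_e = K·L = 0.5 × 6.81 = 3.405 m
P_cr = π²EI / L_e² = π² × 109×10⁹ × 1.205×10^-4 / 3.405² = 1.118×10^7 N

P_cr ≈ 11200 kN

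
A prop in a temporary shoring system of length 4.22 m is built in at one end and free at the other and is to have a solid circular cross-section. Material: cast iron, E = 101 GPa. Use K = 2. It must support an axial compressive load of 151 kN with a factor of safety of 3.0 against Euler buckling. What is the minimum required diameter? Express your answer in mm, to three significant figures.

d ≈ 160 mm

Required P_cr = n·P = 3.0 × 151 = 453.0 kN
L_e = K·L = 2 × 4.22 = 8.440 m
Required I = P_cr·L_e²/(π²E) = 4.530×10^5 × 8.440² / (π² × 1.01×10^11) = 3.237×10^-5 m⁴
I_req = 3.237×10^7 mm⁴
Solid circle: I = πd⁴/64  ⇒  d = (64I/π)^(1/4) = (64×3.237×10^7/π)^(1/4) = 160 mm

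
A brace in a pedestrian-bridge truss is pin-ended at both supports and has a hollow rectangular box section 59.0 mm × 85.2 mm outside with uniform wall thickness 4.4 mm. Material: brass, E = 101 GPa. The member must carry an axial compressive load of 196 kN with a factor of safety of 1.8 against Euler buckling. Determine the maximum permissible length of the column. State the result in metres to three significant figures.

L_max ≈ 1.36 m

Inner dimensions: h_i = 85.2 − 2×4.4 = 76.40 mm, b_i = 59.0 − 2×4.4 = 50.20 mm
Weak-axis I_min = (h_o·b_o³ − h_i·b_i³)/12 with b_o = 59.0, b_i = 50.20 mm (shorter outer/inner sides).
I_min = (85.2×59.0³ − 76.40×50.20³)/12 = 6.528×10^5 mm⁴
I = 6.528×10^-7 m⁴
Required critical load P_cr = n·P = 1.8 × 196 = 352.8 kN = 3.528×10^5 N
From P_cr = π²EI/(K·L)²:  L = (1/K)·√(π²EI/P_cr) = (1/1)·√(π²×1.01×10^11×6.528×10^-7/3.528×10^5)
L = 1.36 m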